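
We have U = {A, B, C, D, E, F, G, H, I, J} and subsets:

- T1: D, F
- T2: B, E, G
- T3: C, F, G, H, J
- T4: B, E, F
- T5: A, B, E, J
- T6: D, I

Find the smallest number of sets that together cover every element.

T3, T5, T6 together cover {A, B, C, D, E, F, G, H, I, J} — every element.
No 2 of the 6 sets cover everything (all 15 pairs fall short), so 3 is minimum.

3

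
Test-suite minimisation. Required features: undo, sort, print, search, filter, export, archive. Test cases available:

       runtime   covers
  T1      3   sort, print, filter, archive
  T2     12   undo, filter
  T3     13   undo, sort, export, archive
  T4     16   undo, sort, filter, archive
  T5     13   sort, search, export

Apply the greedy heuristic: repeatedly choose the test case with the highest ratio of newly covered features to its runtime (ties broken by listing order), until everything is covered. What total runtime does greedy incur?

29

Pick 1: T1 adds 4 new (sort, print, filter, archive) at runtime 3 (ratio 4/3).
Pick 2: T3 adds 2 new (undo, export) at runtime 13 (ratio 2/13).
Pick 3: T5 adds 1 new (search) at runtime 13 (ratio 1/13).
Greedy total runtime: 3 + 13 + 13 = 29. (The true optimum is 28, so greedy overshoots here.)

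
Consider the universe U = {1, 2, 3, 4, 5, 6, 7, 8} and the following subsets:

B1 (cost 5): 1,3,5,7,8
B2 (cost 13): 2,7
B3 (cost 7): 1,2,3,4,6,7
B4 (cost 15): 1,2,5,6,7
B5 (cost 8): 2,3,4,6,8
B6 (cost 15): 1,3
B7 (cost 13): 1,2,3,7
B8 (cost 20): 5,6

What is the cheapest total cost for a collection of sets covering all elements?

12

B1, B3 cover every element at cost 5 + 7 = 12.
Any cover uses at least 2 sets; among all covering selections none totals below 12.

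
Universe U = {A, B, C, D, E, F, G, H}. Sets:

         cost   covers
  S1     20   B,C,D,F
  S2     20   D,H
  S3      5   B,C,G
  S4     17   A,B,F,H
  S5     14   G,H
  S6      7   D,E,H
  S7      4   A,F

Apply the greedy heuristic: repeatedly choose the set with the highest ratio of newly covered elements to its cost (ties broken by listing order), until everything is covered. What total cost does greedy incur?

16

Pick 1: S3 adds 3 new (B, C, G) at cost 5 (ratio 3/5).
Pick 2: S7 adds 2 new (A, F) at cost 4 (ratio 2/4).
Pick 3: S6 adds 3 new (D, E, H) at cost 7 (ratio 3/7).
Greedy total cost: 5 + 4 + 7 = 16.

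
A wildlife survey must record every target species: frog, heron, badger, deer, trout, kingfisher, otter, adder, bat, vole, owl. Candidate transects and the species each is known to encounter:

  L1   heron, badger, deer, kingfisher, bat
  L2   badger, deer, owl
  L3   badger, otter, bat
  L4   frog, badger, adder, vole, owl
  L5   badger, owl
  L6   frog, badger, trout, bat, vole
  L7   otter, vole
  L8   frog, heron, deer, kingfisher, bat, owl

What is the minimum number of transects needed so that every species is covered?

L1, L3, L4, L6 together cover {frog, heron, badger, deer, trout, kingfisher, otter, adder, bat, vole, owl} — every species.
No 3 of the 8 transects cover everything (all 56 triples fall short), so 4 is minimum.

4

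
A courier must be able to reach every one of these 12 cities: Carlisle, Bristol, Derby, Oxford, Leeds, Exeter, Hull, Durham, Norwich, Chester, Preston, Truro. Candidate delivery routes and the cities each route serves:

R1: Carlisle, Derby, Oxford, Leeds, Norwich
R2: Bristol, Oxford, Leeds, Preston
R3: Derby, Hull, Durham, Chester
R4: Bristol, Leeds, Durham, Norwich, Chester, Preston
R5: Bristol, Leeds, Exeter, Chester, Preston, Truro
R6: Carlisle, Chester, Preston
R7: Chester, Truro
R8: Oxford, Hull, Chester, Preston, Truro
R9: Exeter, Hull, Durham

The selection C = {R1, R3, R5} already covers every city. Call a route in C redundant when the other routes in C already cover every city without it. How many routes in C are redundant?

Drop R1: Carlisle, Oxford, Norwich uncovered — not redundant.
Drop R3: Hull, Durham uncovered — not redundant.
Drop R5: Bristol, Exeter, Preston, Truro uncovered — not redundant.
None of the routes in C is redundant.

0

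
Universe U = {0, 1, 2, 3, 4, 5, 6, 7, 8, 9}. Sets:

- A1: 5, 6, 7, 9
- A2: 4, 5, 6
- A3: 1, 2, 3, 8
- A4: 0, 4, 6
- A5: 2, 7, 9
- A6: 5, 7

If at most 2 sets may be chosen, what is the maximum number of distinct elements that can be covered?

8

Choosing A1, A3 covers {1, 2, 3, 5, 6, 7, 8, 9} — 8 elements.
No choice of 2 sets does better; here 0, 4 are left uncovered.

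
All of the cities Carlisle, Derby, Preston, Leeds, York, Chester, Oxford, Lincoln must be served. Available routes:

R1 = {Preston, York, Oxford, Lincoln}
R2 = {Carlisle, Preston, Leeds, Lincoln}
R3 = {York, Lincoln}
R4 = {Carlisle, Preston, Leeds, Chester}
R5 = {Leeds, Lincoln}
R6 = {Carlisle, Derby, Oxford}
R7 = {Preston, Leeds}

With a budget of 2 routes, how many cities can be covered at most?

Choosing R1, R4 covers {Carlisle, Preston, Leeds, York, Chester, Oxford, Lincoln} — 7 cities.
No choice of 2 routes does better; here Derby is left uncovered.

7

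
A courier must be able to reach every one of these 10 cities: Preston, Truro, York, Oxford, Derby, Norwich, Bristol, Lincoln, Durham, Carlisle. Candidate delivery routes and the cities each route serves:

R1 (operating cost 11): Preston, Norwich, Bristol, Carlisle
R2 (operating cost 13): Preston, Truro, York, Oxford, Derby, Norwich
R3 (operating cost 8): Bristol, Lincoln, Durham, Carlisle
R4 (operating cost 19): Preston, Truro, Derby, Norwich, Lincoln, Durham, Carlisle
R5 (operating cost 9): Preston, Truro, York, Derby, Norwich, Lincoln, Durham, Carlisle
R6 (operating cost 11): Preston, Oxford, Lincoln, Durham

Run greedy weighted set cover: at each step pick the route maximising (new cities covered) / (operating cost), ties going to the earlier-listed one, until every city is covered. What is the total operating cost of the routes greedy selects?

28

Pick 1: R5 adds 8 new (Preston, Truro, York, Derby, Norwich, Lincoln, Durham, Carlisle) at operating cost 9 (ratio 8/9).
Pick 2: R3 adds 1 new (Bristol) at operating cost 8 (ratio 1/8).
Pick 3: R6 adds 1 new (Oxford) at operating cost 11 (ratio 1/11).
Greedy total operating cost: 9 + 8 + 11 = 28. (The true optimum is 21, so greedy overshoots here.)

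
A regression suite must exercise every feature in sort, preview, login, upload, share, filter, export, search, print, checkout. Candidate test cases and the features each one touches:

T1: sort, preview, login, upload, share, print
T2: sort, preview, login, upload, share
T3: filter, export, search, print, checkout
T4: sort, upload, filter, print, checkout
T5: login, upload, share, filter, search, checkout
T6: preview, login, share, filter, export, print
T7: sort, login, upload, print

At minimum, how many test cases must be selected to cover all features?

2

T1, T3 together cover {sort, preview, login, upload, share, filter, export, search, print, checkout} — every feature.
No single test case contains all 10 features, so 2 is optimal.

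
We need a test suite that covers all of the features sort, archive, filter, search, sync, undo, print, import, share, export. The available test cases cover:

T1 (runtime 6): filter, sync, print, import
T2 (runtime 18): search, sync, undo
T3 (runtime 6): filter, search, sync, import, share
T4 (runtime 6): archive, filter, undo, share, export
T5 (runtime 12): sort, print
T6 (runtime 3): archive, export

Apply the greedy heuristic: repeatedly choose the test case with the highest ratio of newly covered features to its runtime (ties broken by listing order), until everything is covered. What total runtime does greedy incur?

33

Pick 1: T3 adds 5 new (filter, search, sync, import, share) at runtime 6 (ratio 5/6).
Pick 2: T6 adds 2 new (archive, export) at runtime 3 (ratio 2/3).
Pick 3: T1 adds 1 new (print) at runtime 6 (ratio 1/6).
Pick 4: T4 adds 1 new (undo) at runtime 6 (ratio 1/6).
Pick 5: T5 adds 1 new (sort) at runtime 12 (ratio 1/12).
Greedy total runtime: 6 + 3 + 6 + 6 + 12 = 33. (The true optimum is 24, so greedy overshoots here.)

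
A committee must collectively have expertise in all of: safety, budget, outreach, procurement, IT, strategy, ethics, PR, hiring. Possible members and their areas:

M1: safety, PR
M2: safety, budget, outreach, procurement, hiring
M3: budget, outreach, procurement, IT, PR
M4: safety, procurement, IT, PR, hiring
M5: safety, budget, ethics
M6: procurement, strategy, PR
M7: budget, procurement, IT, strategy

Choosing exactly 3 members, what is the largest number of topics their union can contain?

Choosing M1, M2, M7 covers {safety, budget, outreach, procurement, IT, strategy, PR, hiring} — 8 topics.
No choice of 3 members does better; here ethics is left uncovered.

8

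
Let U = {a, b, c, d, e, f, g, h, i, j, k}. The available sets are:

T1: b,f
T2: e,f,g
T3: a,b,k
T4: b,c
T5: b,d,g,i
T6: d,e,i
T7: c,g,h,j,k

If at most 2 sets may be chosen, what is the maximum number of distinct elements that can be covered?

Choosing T5, T7 covers {b, c, d, g, h, i, j, k} — 8 elements.
No choice of 2 sets does better; here a, e, f are left uncovered.

8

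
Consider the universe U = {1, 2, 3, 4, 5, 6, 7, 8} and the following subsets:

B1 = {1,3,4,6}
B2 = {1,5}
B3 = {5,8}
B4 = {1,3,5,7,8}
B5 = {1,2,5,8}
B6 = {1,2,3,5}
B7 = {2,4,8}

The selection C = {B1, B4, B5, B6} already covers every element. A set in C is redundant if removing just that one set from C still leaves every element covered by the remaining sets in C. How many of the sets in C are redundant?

2

Drop B1: 4, 6 uncovered — not redundant.
Drop B4: 7 uncovered — not redundant.
Drop B5: the rest still cover every element — redundant.
Drop B6: the rest still cover every element — redundant.
2 redundant: B5, B6.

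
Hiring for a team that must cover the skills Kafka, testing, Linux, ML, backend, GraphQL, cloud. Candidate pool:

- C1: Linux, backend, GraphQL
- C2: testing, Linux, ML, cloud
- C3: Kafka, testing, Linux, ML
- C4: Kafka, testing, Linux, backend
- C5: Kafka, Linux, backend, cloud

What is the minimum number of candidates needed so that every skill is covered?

C1, C2, C3 together cover {Kafka, testing, Linux, ML, backend, GraphQL, cloud} — every skill.
No 2 of the 5 candidates cover everything (all 10 pairs fall short), so 3 is minimum.

3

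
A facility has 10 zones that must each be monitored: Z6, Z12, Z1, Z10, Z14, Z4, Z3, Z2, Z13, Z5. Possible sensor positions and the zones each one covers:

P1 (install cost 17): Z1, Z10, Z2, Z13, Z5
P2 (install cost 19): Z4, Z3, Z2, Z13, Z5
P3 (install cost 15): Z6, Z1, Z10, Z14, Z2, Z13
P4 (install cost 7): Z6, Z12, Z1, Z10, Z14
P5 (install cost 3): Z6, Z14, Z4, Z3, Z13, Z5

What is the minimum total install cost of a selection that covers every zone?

25

P3, P4, P5 cover every zone at install cost 15 + 7 + 3 = 25.
Any cover uses at least 2 sensor positions; among all covering selections none totals below 25.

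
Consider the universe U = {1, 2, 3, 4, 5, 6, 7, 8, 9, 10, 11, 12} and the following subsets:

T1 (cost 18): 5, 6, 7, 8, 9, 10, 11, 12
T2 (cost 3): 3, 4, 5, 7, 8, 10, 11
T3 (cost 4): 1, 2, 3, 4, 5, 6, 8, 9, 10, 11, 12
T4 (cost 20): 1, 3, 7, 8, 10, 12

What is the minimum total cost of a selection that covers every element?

7

T2, T3 cover every element at cost 3 + 4 = 7.
Any cover uses at least 2 sets; among all covering selections none totals below 7.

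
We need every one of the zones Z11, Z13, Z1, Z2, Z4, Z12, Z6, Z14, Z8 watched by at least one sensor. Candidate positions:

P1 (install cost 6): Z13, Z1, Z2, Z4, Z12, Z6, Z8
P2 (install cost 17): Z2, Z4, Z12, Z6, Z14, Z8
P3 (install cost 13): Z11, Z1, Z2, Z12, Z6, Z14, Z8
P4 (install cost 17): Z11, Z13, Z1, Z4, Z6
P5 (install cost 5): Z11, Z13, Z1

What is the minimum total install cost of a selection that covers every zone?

P1, P3 cover every zone at install cost 6 + 13 = 19.
Any cover uses at least 2 sensor positions; among all covering selections none totals below 19.

19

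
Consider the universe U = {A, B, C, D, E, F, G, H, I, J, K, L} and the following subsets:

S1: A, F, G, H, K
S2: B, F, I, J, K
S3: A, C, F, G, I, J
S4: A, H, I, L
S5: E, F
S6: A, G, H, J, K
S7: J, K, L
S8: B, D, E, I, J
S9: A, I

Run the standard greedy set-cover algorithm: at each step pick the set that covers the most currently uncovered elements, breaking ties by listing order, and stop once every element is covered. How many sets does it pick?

4

Pick 1: S3 covers 6 new elements (A, C, F, G, I, J).
Pick 2: S8 covers 3 new elements (B, D, E).
Pick 3: S1 covers 2 new elements (H, K).
Pick 4: S4 covers 1 new elements (L).
Greedy uses 4 sets.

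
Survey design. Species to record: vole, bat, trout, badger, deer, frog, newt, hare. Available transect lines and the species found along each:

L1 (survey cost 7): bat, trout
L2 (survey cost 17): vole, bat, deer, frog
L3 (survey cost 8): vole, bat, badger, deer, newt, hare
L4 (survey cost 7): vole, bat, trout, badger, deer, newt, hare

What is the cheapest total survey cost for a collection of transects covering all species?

24

L2, L4 cover every species at survey cost 17 + 7 = 24.
Any cover uses at least 2 transects; among all covering selections none totals below 24.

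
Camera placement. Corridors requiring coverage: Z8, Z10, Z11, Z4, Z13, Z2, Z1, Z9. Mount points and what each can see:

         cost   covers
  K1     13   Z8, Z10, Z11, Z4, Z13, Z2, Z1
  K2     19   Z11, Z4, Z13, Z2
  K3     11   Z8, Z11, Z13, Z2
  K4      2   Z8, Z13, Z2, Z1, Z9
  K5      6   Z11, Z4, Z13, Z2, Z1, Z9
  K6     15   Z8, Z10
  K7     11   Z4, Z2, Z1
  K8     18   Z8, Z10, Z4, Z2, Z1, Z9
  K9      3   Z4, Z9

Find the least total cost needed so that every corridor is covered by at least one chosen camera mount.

K1, K4 cover every corridor at cost 13 + 2 = 15.
Any cover uses at least 2 camera mounts; among all covering selections none totals below 15.
Greedy by coverage-per-cost would pick K4, K5, K1 for 21 — worse than the optimum 15.

15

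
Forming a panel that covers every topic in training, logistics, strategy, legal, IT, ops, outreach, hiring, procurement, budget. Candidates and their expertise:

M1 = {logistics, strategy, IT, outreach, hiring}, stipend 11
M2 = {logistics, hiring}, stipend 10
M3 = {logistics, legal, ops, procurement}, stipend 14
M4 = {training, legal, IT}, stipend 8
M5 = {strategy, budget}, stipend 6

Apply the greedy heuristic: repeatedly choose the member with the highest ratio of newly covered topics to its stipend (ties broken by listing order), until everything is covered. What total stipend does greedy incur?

39

Pick 1: M1 adds 5 new (logistics, strategy, IT, outreach, hiring) at stipend 11 (ratio 5/11).
Pick 2: M4 adds 2 new (training, legal) at stipend 8 (ratio 2/8).
Pick 3: M5 adds 1 new (budget) at stipend 6 (ratio 1/6).
Pick 4: M3 adds 2 new (ops, procurement) at stipend 14 (ratio 2/14).
Greedy total stipend: 11 + 8 + 6 + 14 = 39.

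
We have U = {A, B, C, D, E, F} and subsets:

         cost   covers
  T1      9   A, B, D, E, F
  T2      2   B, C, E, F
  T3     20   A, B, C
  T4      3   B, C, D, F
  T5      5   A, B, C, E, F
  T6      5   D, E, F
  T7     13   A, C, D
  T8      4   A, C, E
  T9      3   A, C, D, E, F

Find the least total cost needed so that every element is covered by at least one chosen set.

T2, T9 cover every element at cost 2 + 3 = 5.
Any cover uses at least 2 sets; among all covering selections none totals below 5.

5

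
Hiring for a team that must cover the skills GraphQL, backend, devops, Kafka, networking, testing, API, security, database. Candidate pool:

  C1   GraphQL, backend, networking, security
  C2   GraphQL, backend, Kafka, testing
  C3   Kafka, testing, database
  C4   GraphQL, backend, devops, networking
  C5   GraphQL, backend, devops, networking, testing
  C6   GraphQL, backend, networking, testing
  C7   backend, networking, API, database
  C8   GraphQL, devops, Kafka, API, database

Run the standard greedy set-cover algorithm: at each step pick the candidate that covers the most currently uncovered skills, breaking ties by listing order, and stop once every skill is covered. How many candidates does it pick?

Pick 1: C5 covers 5 new skills (GraphQL, backend, devops, networking, testing).
Pick 2: C8 covers 3 new skills (Kafka, API, database).
Pick 3: C1 covers 1 new skills (security).
Greedy uses 3 candidates.

3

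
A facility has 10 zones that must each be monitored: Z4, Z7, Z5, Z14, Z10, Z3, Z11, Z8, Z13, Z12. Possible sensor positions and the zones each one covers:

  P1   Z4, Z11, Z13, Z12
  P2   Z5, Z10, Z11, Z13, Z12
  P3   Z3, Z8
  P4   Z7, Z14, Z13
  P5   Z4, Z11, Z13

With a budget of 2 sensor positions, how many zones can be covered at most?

7

Choosing P2, P3 covers {Z5, Z10, Z3, Z11, Z8, Z13, Z12} — 7 zones.
No choice of 2 sensor positions does better; here Z4, Z7, Z14 are left uncovered.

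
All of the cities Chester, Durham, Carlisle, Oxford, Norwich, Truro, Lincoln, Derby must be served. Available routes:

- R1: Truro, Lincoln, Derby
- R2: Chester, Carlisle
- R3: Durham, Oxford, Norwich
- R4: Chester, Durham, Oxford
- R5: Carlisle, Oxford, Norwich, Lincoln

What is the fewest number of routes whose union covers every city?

R1, R2, R3 together cover {Chester, Durham, Carlisle, Oxford, Norwich, Truro, Lincoln, Derby} — every city.
No 2 of the 5 routes cover everything (all 10 pairs fall short), so 3 is minimum.

3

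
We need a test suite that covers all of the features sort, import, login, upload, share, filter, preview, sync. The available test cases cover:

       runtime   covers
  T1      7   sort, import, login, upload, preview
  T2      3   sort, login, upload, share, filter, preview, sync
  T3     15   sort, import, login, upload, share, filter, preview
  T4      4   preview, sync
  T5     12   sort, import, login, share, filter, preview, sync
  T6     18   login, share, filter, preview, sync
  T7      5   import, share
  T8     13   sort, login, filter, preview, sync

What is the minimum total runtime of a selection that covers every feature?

8

T2, T7 cover every feature at runtime 3 + 5 = 8.
Any cover uses at least 2 test cases; among all covering selections none totals below 8.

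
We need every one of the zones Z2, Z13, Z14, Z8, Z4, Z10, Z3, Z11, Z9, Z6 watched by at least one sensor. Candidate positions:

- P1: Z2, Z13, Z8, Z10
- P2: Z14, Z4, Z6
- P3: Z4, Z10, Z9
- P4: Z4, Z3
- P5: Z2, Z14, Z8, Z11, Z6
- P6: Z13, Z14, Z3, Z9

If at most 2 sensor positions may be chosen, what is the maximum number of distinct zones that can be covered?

8

Choosing P3, P5 covers {Z2, Z14, Z8, Z4, Z10, Z11, Z9, Z6} — 8 zones.
No choice of 2 sensor positions does better; here Z13, Z3 are left uncovered.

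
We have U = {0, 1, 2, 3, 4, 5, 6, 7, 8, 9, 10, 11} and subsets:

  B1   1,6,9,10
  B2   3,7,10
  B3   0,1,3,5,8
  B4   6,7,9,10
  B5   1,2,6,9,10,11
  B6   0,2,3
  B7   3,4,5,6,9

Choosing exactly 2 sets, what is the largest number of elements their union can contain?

10

Choosing B3, B5 covers {0, 1, 2, 3, 5, 6, 8, 9, 10, 11} — 10 elements.
No choice of 2 sets does better; here 4, 7 are left uncovered.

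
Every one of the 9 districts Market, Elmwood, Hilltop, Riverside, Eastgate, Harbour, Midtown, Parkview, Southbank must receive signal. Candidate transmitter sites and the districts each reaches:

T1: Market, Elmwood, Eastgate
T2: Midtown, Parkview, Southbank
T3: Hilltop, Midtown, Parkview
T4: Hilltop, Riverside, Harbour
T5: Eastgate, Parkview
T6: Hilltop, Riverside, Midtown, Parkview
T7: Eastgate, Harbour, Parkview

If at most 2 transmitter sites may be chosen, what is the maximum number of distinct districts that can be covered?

7

Choosing T1, T6 covers {Market, Elmwood, Hilltop, Riverside, Eastgate, Midtown, Parkview} — 7 districts.
No choice of 2 transmitter sites does better; here Harbour, Southbank are left uncovered.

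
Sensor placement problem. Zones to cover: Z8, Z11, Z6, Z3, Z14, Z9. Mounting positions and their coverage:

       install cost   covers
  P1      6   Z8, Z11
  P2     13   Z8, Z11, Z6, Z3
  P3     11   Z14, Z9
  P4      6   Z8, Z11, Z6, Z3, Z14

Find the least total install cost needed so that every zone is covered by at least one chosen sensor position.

P3, P4 cover every zone at install cost 11 + 6 = 17.
Any cover uses at least 2 sensor positions; among all covering selections none totals below 17.

17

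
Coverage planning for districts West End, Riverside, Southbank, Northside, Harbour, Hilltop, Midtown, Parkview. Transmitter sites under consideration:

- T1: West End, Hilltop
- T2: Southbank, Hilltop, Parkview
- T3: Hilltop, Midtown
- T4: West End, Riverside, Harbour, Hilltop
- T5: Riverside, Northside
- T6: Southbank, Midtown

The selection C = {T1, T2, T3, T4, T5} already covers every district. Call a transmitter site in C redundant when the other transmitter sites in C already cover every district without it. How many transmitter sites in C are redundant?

Drop T1: the rest still cover every district — redundant.
Drop T2: Southbank, Parkview uncovered — not redundant.
Drop T3: Midtown uncovered — not redundant.
Drop T4: Harbour uncovered — not redundant.
Drop T5: Northside uncovered — not redundant.
1 redundant: T1.

1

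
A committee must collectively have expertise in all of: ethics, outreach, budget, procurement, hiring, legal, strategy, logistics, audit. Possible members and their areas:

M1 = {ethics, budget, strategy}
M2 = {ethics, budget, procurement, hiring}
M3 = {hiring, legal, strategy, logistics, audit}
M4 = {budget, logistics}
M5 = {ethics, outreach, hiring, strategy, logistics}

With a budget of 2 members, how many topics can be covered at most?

Choosing M2, M3 covers {ethics, budget, procurement, hiring, legal, strategy, logistics, audit} — 8 topics.
No choice of 2 members does better; here outreach is left uncovered.

8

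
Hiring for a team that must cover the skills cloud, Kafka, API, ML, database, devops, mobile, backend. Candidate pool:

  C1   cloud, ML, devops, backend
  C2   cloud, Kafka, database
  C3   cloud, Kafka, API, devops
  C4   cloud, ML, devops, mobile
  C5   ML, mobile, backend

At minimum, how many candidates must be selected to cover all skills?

3

C2, C3, C5 together cover {cloud, Kafka, API, ML, database, devops, mobile, backend} — every skill.
No 2 of the 5 candidates cover everything (all 10 pairs fall short), so 3 is minimum.
Greedy (largest uncovered first) would take C1, C2, C3, C4 — 4 candidates — but 3 suffice.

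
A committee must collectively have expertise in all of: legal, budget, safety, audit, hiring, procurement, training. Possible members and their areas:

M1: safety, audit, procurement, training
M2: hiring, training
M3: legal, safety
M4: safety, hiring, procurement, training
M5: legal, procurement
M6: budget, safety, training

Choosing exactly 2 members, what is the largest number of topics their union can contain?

5

Choosing M1, M2 covers {safety, audit, hiring, procurement, training} — 5 topics.
No choice of 2 members does better; here legal, budget are left uncovered.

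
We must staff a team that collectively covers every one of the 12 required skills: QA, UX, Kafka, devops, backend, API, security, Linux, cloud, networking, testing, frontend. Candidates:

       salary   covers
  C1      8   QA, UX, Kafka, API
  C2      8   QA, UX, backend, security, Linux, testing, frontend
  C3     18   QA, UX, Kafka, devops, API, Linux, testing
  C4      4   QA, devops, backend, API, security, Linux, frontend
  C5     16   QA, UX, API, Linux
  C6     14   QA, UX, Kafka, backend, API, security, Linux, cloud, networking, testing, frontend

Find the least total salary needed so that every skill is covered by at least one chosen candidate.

C4, C6 cover every skill at salary 4 + 14 = 18.
Any cover uses at least 2 candidates; among all covering selections none totals below 18.

18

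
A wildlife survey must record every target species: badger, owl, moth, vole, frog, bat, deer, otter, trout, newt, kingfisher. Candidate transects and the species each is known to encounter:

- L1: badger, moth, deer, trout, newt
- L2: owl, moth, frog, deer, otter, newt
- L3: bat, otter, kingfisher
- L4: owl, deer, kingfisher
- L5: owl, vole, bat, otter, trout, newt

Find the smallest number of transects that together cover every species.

4

L1, L2, L3, L5 together cover {badger, owl, moth, vole, frog, bat, deer, otter, trout, newt, kingfisher} — every species.
No 3 of the 5 transects cover everything (all 10 triples fall short), so 4 is minimum.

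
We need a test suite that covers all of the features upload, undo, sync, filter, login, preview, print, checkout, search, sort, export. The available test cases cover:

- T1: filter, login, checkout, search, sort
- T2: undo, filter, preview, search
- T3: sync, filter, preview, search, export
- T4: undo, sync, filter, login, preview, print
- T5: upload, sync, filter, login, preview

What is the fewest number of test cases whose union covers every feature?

4

T1, T3, T4, T5 together cover {upload, undo, sync, filter, login, preview, print, checkout, search, sort, export} — every feature.
No 3 of the 5 test cases cover everything (all 10 triples fall short), so 4 is minimum.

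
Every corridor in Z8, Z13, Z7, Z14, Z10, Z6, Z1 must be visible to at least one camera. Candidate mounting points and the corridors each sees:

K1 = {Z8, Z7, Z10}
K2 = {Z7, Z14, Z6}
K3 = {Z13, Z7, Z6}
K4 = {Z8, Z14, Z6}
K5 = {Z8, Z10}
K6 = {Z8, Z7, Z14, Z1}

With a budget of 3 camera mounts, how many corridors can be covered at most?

Choosing K1, K3, K6 covers {Z8, Z13, Z7, Z14, Z10, Z6, Z1} — 7 corridors.
That is all 7 corridors.

7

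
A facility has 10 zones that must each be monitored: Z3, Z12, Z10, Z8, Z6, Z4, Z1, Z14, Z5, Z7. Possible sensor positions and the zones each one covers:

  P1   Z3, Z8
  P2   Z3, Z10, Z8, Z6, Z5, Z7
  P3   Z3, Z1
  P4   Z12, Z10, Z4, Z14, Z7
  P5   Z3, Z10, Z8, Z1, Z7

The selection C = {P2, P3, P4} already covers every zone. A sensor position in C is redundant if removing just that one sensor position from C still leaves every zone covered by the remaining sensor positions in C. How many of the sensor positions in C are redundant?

0

Drop P2: Z8, Z6, Z5 uncovered — not redundant.
Drop P3: Z1 uncovered — not redundant.
Drop P4: Z12, Z4, Z14 uncovered — not redundant.
None of the sensor positions in C is redundant.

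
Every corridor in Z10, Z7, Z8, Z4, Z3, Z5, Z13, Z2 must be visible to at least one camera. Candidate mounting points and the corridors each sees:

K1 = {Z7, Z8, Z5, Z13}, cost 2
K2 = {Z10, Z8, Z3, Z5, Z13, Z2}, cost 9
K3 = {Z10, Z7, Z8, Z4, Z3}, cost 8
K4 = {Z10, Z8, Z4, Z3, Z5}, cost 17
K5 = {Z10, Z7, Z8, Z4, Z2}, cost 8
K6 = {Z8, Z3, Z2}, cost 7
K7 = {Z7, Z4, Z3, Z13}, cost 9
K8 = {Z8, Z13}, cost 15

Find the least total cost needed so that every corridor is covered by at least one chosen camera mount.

K2, K3 cover every corridor at cost 9 + 8 = 17.
Any cover uses at least 2 camera mounts; among all covering selections none totals below 17.

17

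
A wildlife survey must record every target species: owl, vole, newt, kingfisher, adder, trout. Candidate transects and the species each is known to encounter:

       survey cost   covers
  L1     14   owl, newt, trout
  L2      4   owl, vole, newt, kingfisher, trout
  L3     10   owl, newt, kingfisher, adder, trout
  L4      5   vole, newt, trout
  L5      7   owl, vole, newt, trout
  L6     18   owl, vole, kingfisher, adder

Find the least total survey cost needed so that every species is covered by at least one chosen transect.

14

L2, L3 cover every species at survey cost 4 + 10 = 14.
Any cover uses at least 2 transects; among all covering selections none totals below 14.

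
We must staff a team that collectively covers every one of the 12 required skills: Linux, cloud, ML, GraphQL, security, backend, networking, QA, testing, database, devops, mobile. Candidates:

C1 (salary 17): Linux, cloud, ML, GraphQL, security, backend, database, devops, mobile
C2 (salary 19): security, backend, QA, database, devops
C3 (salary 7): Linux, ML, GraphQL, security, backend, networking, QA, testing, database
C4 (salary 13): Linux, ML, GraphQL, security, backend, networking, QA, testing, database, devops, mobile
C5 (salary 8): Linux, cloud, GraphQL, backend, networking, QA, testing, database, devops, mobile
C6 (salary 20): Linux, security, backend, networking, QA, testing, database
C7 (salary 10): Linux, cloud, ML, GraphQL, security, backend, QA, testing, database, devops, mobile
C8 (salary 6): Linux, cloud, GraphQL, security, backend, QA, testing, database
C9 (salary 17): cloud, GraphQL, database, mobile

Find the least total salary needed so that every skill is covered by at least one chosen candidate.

C3, C5 cover every skill at salary 7 + 8 = 15.
Any cover uses at least 2 candidates; among all covering selections none totals below 15.
Greedy by coverage-per-salary would pick C8, C5, C3 for 21 — worse than the optimum 15.

15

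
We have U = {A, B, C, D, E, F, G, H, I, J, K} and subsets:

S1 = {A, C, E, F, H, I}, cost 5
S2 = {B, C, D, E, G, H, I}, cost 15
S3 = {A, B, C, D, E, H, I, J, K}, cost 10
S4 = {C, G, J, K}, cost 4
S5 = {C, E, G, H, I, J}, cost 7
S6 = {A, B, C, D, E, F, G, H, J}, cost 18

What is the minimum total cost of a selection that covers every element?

19

S1, S3, S4 cover every element at cost 5 + 10 + 4 = 19.
Any cover uses at least 2 sets; among all covering selections none totals below 19.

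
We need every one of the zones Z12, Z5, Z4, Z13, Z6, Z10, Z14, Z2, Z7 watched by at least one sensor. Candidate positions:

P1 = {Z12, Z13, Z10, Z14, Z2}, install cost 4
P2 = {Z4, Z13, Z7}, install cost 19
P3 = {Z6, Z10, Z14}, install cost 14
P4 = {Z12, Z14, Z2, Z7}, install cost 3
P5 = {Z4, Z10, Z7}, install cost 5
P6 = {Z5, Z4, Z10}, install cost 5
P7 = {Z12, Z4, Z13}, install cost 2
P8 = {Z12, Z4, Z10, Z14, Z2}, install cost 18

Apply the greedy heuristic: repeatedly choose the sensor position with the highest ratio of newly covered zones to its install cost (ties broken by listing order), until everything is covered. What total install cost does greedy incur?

Pick 1: P7 adds 3 new (Z12, Z4, Z13) at install cost 2 (ratio 3/2).
Pick 2: P4 adds 3 new (Z14, Z2, Z7) at install cost 3 (ratio 3/3).
Pick 3: P6 adds 2 new (Z5, Z10) at install cost 5 (ratio 2/5).
Pick 4: P3 adds 1 new (Z6) at install cost 14 (ratio 1/14).
Greedy total install cost: 2 + 3 + 5 + 14 = 24.

24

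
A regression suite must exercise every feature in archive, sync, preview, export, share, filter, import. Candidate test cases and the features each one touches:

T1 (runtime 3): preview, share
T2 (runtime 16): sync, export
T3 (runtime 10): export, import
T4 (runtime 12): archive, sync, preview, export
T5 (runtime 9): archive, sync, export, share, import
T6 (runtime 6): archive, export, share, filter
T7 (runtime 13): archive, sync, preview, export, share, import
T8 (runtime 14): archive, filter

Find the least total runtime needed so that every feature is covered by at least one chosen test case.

18

T1, T5, T6 cover every feature at runtime 3 + 9 + 6 = 18.
Any cover uses at least 2 test cases; among all covering selections none totals below 18.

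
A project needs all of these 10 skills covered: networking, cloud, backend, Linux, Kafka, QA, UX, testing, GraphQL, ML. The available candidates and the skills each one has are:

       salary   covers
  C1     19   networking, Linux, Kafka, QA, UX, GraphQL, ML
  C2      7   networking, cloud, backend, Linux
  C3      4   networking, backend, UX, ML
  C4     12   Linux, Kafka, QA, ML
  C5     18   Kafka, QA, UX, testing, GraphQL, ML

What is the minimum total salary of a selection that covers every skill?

25

C2, C5 cover every skill at salary 7 + 18 = 25.
Any cover uses at least 2 candidates; among all covering selections none totals below 25.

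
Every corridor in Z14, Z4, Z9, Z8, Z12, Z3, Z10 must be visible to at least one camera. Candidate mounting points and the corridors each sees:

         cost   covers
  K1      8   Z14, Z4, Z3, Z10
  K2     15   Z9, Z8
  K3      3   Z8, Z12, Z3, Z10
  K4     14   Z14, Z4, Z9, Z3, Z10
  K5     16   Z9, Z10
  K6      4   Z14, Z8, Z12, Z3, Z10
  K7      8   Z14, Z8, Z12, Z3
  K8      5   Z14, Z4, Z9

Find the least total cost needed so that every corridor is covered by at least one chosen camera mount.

K3, K8 cover every corridor at cost 3 + 5 = 8.
Any cover uses at least 2 camera mounts; among all covering selections none totals below 8.

8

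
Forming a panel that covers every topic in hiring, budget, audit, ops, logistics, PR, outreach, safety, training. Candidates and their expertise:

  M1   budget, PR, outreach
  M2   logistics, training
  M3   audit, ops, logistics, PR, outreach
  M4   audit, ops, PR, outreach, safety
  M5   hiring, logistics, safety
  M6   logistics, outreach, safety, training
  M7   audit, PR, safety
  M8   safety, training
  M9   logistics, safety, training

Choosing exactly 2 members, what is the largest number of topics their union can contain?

7

Choosing M2, M4 covers {audit, ops, logistics, PR, outreach, safety, training} — 7 topics.
No choice of 2 members does better; here hiring, budget are left uncovered.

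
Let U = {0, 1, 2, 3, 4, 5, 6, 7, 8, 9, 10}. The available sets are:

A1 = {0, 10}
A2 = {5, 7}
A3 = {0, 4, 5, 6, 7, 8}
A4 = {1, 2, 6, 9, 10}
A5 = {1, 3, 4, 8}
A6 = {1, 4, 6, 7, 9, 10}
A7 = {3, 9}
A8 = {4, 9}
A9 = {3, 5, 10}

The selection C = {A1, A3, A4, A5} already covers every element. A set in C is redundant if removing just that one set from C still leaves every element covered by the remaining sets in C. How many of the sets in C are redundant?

1

Drop A1: the rest still cover every element — redundant.
Drop A3: 5, 7 uncovered — not redundant.
Drop A4: 2, 9 uncovered — not redundant.
Drop A5: 3 uncovered — not redundant.
1 redundant: A1.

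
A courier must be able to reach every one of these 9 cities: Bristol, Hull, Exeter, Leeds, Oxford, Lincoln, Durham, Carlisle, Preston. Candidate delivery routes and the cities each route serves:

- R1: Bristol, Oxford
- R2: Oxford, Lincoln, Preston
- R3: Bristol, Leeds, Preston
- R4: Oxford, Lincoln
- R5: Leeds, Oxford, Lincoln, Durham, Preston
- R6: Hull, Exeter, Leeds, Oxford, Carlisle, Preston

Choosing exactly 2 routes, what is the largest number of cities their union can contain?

8

Choosing R5, R6 covers {Hull, Exeter, Leeds, Oxford, Lincoln, Durham, Carlisle, Preston} — 8 cities.
No choice of 2 routes does better; here Bristol is left uncovered.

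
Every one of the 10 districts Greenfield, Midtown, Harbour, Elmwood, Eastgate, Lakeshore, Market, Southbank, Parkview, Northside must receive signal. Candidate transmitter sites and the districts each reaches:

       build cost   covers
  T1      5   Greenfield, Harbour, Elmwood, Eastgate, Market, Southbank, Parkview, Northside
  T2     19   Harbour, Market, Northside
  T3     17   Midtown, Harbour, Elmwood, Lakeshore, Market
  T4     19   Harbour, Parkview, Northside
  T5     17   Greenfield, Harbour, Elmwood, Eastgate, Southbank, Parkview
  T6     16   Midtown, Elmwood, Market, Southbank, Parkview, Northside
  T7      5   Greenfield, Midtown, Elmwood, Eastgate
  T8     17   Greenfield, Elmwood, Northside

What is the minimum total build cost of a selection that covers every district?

T1, T3 cover every district at build cost 5 + 17 = 22.
Any cover uses at least 2 transmitter sites; among all covering selections none totals below 22.

22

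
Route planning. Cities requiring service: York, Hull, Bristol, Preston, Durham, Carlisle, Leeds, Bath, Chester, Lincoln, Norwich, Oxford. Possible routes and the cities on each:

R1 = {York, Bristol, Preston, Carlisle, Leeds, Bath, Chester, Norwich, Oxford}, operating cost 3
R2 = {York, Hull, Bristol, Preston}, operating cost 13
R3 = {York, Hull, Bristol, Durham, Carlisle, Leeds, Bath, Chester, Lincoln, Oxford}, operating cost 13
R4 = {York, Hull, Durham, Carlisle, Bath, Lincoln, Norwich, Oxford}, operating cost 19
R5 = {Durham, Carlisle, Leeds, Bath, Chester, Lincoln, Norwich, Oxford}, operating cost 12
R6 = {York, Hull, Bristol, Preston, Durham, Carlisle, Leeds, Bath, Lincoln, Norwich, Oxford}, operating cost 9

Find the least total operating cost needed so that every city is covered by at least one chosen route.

R1, R6 cover every city at operating cost 3 + 9 = 12.
Any cover uses at least 2 routes; among all covering selections none totals below 12.

12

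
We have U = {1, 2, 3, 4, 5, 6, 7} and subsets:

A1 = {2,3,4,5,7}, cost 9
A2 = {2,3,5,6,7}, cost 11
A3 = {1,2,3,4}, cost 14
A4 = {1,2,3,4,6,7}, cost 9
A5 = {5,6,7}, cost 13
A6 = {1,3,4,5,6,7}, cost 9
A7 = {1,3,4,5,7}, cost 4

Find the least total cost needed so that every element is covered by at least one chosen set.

A4, A7 cover every element at cost 9 + 4 = 13.
Any cover uses at least 2 sets; among all covering selections none totals below 13.

13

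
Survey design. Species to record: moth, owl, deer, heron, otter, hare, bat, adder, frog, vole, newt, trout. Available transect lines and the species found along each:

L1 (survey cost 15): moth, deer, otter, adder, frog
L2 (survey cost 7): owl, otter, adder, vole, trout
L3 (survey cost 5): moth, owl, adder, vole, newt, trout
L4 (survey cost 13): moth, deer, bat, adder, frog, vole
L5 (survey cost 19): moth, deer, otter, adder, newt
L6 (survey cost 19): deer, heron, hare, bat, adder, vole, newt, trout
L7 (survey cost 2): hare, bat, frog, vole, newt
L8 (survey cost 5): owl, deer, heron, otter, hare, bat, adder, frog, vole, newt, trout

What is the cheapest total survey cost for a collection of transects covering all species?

10

L3, L8 cover every species at survey cost 5 + 5 = 10.
Any cover uses at least 2 transects; among all covering selections none totals below 10.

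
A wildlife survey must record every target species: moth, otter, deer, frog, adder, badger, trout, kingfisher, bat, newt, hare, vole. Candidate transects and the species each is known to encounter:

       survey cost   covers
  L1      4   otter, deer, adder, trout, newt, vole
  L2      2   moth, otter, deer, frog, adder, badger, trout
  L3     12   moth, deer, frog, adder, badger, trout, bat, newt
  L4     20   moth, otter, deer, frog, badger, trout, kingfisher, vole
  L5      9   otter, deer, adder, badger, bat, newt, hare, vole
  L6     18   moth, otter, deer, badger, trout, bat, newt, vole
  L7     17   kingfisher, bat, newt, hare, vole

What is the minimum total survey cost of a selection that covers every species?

L2, L7 cover every species at survey cost 2 + 17 = 19.
Any cover uses at least 2 transects; among all covering selections none totals below 19.
Greedy by coverage-per-survey cost would pick L2, L1, L5, L7 for 32 — worse than the optimum 19.

19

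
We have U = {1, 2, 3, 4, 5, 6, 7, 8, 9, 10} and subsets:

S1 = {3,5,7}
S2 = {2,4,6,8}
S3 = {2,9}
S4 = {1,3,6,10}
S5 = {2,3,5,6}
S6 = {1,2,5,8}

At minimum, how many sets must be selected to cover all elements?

4

S1, S2, S3, S4 together cover {1, 2, 3, 4, 5, 6, 7, 8, 9, 10} — every element.
No 3 of the 6 sets cover everything (all 20 triples fall short), so 4 is minimum.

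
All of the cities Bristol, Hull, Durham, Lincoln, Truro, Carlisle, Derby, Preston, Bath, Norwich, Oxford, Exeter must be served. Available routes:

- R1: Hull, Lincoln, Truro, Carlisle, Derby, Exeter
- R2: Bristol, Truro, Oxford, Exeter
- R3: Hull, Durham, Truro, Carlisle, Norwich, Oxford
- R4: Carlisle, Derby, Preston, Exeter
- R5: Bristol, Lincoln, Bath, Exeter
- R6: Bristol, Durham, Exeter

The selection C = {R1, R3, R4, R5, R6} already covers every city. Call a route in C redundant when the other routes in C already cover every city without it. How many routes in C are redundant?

2

Drop R1: the rest still cover every city — redundant.
Drop R3: Norwich, Oxford uncovered — not redundant.
Drop R4: Preston uncovered — not redundant.
Drop R5: Bath uncovered — not redundant.
Drop R6: the rest still cover every city — redundant.
2 redundant: R1, R6.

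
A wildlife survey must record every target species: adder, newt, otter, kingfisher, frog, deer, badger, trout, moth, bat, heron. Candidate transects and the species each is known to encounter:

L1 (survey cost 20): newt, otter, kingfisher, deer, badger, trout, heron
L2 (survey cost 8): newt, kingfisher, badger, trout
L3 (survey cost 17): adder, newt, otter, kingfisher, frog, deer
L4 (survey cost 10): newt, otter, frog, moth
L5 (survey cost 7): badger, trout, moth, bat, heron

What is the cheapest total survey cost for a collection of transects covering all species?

L3, L5 cover every species at survey cost 17 + 7 = 24.
Any cover uses at least 2 transects; among all covering selections none totals below 24.

24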